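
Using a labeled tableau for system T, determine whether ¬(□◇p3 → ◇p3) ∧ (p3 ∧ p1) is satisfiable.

1. ¬(□◇p3 → ◇p3) ∧ (p3 ∧ p1), 0
2. ¬(□◇p3 → ◇p3), 0
3. p3 ∧ p1, 0
4. □◇p3, 0
5. ¬◇p3, 0
6. p3, 0
7. p1, 0
8. ◇p3, 0
9. ¬p3, 0
Accessibility: 0R0
Branch closes: p3 and ¬p3 both at 0.
(One branch shown.) All branches close.

No, unsatisfiable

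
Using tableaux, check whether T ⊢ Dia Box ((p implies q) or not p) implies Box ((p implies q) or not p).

Tableau for the negation not (Dia Box ((p implies q) or not p) implies Box ((p implies q) or not p)):
1. not (Dia Box ((p implies q) or not p) implies Box ((p implies q) or not p)), u
2. Dia Box ((p implies q) or not p), u
3. not Box ((p implies q) or not p), u
4. Box ((p implies q) or not p), v
5. (p implies q) or not p, v
6. not p, v
7. not ((p implies q) or not p), w
8. not (p implies q), w
9. p, w
10. not q, w
Accessibility: uRu, uRv, uRw, vRv, wRw
The negation has an open branch (countermodel exists).

Invalid (countermodel exists)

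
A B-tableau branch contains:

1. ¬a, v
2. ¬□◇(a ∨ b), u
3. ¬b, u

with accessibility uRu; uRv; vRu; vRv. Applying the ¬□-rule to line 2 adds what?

a fresh world w with uRw, and ¬◇(a ∨ b) at w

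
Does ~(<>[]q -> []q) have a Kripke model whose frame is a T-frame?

Satisfiable (open branch found)

1. ~(<>[]q -> []q), u
2. <>[]q, u
3. ~[]q, u
4. []q, v
5. q, v
6. ~q, w
Accessibility: uRu, uRv, uRw, vRv, wRw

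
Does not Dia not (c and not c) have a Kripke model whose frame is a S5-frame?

Unsatisfiable

1. not Dia not (c and not c), 0
2. c and not c, 0
3. c, 0
4. not c, 0
Accessibility: 0R0
Branch closes: c and not c both at 0.
Every branch closes; the branch above is one of them.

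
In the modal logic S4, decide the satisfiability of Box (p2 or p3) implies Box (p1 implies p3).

Yes, satisfiable

1. Box (p2 or p3) implies Box (p1 implies p3), 0
2. Box (p1 implies p3), 0   [implies-rule on 1 (branches; this branch)]
3. p1 implies p3, 0   [Box-rule on 2 via 0R0]
4. p3, 0   [implies-rule on 3 (branches; this branch)]
Accessibility: 0R0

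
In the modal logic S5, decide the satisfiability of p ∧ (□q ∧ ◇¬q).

1. p ∧ (□q ∧ ◇¬q), u
2. p, u
3. □q ∧ ◇¬q, u
4. □q, u
5. ◇¬q, u
6. q, u
7. ¬q, v
8. q, v
Accessibility: uRu, uRv, vRu, vRv
Branch closes: q and ¬q both at v.
All branches of the tableau close; one closing branch shown above.

Unsatisfiable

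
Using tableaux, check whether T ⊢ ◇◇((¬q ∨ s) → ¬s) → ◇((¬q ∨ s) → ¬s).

No, not valid

Tableau for the negation ¬(◇◇((¬q ∨ s) → ¬s) → ◇((¬q ∨ s) → ¬s)):
1. ¬(◇◇((¬q ∨ s) → ¬s) → ◇((¬q ∨ s) → ¬s)), u
2. ◇◇((¬q ∨ s) → ¬s), u   [¬→-rule on 1]
3. ¬◇((¬q ∨ s) → ¬s), u   [¬→-rule on 1]
4. ¬((¬q ∨ s) → ¬s), u   [¬◇-rule on 3 via uRu]
5. ¬q ∨ s, u   [¬→-rule on 4]
6. s, u   [¬→-rule on 4]
7. ◇((¬q ∨ s) → ¬s), v   [◇-rule on 2: fresh world v, uRv]
8. ¬((¬q ∨ s) → ¬s), v   [¬◇-rule on 3 via uRv]
9. ¬q ∨ s, v   [¬→-rule on 8]
10. s, v   [¬→-rule on 8]
11. (¬q ∨ s) → ¬s, w   [◇-rule on 7: fresh world w, vRw]
12. ¬s, w   [→-rule on 11 (branches; this branch)]
Accessibility: uRu, uRv, vRv, vRw, wRw
The negation has an open branch (countermodel exists).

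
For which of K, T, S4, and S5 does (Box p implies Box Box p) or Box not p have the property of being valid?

S4, S5

T-tableau for the negation not ((Box p implies Box Box p) or Box not p):
1. not ((Box p implies Box Box p) or Box not p), u
2. not (Box p implies Box Box p), u
3. not Box not p, u
4. Box p, u
5. not Box Box p, u
6. p, u
7. p, v
8. not Box p, w
9. p, w
10. not p, x
Accessibility: uRu, uRv, uRw, vRv, wRw, wRx, xRx
Complete open branch: countermodel on a T-frame, so not valid in T, nor in K (the same frame is also a K-frame).
S4-tableau for the negation not ((Box p implies Box Box p) or Box not p):
1. not ((Box p implies Box Box p) or Box not p), u
2. not (Box p implies Box Box p), u
3. not Box not p, u
4. Box p, u
5. not Box Box p, u
6. p, u
7. p, v
8. not Box p, w
9. p, w
10. not p, x
11. p, x
Accessibility: uRu, uRv, uRw, uRx, vRv, wRw, wRx, xRx
Branch closes: p and not p both at x.
Every branch closes (one shown): valid in S4, hence also in S5 (every theorem of S4 is a theorem of S5).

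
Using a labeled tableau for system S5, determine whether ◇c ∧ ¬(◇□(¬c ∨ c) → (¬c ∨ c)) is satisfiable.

1. ◇c ∧ ¬(◇□(¬c ∨ c) → (¬c ∨ c)), 0
2. ◇c, 0
3. ¬(◇□(¬c ∨ c) → (¬c ∨ c)), 0
4. ◇□(¬c ∨ c), 0
5. ¬(¬c ∨ c), 0
6. c, 0
7. ¬c, 0
Accessibility: 0R0
Branch closes: c and ¬c both at 0.
All branches of the tableau close; one closing branch shown above.

Unsatisfiable (every branch closes)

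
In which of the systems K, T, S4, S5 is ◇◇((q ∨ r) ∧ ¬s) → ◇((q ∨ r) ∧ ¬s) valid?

S4, S5

S4-tableau for the negation ¬(◇◇((q ∨ r) ∧ ¬s) → ◇((q ∨ r) ∧ ¬s)):
1. ¬(◇◇((q ∨ r) ∧ ¬s) → ◇((q ∨ r) ∧ ¬s)), u
2. ◇◇((q ∨ r) ∧ ¬s), u   [¬→-rule on 1]
3. ¬◇((q ∨ r) ∧ ¬s), u   [¬→-rule on 1]
4. ¬((q ∨ r) ∧ ¬s), u   [¬◇-rule on 3 via uRu]
5. ¬(q ∨ r), u   [¬∧-rule on 4 (branches; this branch)]
6. ¬q, u   [¬∨-rule on 5]
7. ¬r, u   [¬∨-rule on 5]
8. ◇((q ∨ r) ∧ ¬s), v   [◇-rule on 2: fresh world v, uRv]
9. ¬((q ∨ r) ∧ ¬s), v   [¬◇-rule on 3 via uRv]
10. ¬(q ∨ r), v   [¬∧-rule on 9 (branches; this branch)]
11. ¬q, v   [¬∨-rule on 10]
12. ¬r, v   [¬∨-rule on 10]
13. (q ∨ r) ∧ ¬s, w   [◇-rule on 8: fresh world w, vRw]
14. q ∨ r, w   [∧-rule on 13]
15. ¬s, w   [∧-rule on 13]
16. ¬((q ∨ r) ∧ ¬s), w   [¬◇-rule on 3 via uRw]
17. r, w   [∨-rule on 14 (branches; this branch)]
18. ¬(q ∨ r), w   [¬∧-rule on 16 (branches; this branch)]
19. ¬q, w   [¬∨-rule on 18]
20. ¬r, w   [¬∨-rule on 18]
Accessibility: uRu, uRv, uRw, vRv, vRw, wRw
Branch closes: r and ¬r both at w.
Every branch closes (one shown): valid in S4, hence also in S5 (every theorem of S4 is a theorem of S5).
T-tableau for the negation ¬(◇◇((q ∨ r) ∧ ¬s) → ◇((q ∨ r) ∧ ¬s)):
1. ¬(◇◇((q ∨ r) ∧ ¬s) → ◇((q ∨ r) ∧ ¬s)), u
2. ◇◇((q ∨ r) ∧ ¬s), u   [¬→-rule on 1]
3. ¬◇((q ∨ r) ∧ ¬s), u   [¬→-rule on 1]
4. ¬((q ∨ r) ∧ ¬s), u   [¬◇-rule on 3 via uRu]
5. s, u   [¬∧-rule on 4 (branches; this branch)]
6. ◇((q ∨ r) ∧ ¬s), v   [◇-rule on 2: fresh world v, uRv]
7. ¬((q ∨ r) ∧ ¬s), v   [¬◇-rule on 3 via uRv]
8. s, v   [¬∧-rule on 7 (branches; this branch)]
9. (q ∨ r) ∧ ¬s, w   [◇-rule on 6: fresh world w, vRw]
10. q ∨ r, w   [∧-rule on 9]
11. ¬s, w   [∧-rule on 9]
12. r, w   [∨-rule on 10 (branches; this branch)]
Accessibility: uRu, uRv, vRv, vRw, wRw
Complete open branch: countermodel on a T-frame, so not valid in T, nor in K (the same frame is also a K-frame).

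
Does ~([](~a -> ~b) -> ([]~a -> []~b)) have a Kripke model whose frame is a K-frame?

No, unsatisfiable

1. ~([](~a -> ~b) -> ([]~a -> []~b)), 0
2. [](~a -> ~b), 0
3. ~([]~a -> []~b), 0
4. []~a, 0
5. ~[]~b, 0
6. b, 1
7. ~a -> ~b, 1
8. ~a, 1
9. ~b, 1
Accessibility: 0R1
Branch closes: b and ~b both at 1.
Every branch closes; the branch above is one of them.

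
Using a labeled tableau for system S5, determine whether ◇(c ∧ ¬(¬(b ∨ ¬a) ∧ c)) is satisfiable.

1. ◇(c ∧ ¬(¬(b ∨ ¬a) ∧ c)), u
2. c ∧ ¬(¬(b ∨ ¬a) ∧ c), v
3. c, v
4. ¬(¬(b ∨ ¬a) ∧ c), v
5. b ∨ ¬a, v
6. ¬a, v
Accessibility: uRu, uRv, vRu, vRv

Satisfiable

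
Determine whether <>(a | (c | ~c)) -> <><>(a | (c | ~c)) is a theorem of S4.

Tableau for the negation ~(<>(a | (c | ~c)) -> <><>(a | (c | ~c))):
1. ~(<>(a | (c | ~c)) -> <><>(a | (c | ~c))), 0
2. <>(a | (c | ~c)), 0   [~->-rule on 1]
3. ~<><>(a | (c | ~c)), 0   [~->-rule on 1]
4. ~<>(a | (c | ~c)), 0   [~<>-rule on 3 via 0R0]
5. ~(a | (c | ~c)), 0   [~<>-rule on 4 via 0R0]
6. ~a, 0   [~|-rule on 5]
7. ~(c | ~c), 0   [~|-rule on 5]
8. ~c, 0   [~|-rule on 7]
9. c, 0   [~|-rule on 7]
Accessibility: 0R0
Branch closes: c and ~c both at 0.
Every branch of the negation's tableau closes; the branch above is one of them.

Yes, valid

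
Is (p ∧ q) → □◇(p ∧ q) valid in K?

No, not valid

Tableau for the negation ¬((p ∧ q) → □◇(p ∧ q)):
1. ¬((p ∧ q) → □◇(p ∧ q)), w0
2. p ∧ q, w0
3. ¬□◇(p ∧ q), w0
4. p, w0
5. q, w0
6. ¬◇(p ∧ q), w1
Accessibility: w0Rw1
The negation has an open branch (countermodel exists).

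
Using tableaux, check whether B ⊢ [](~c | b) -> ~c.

Not valid

Tableau for the negation ~([](~c | b) -> ~c):
1. ~([](~c | b) -> ~c), u
2. [](~c | b), u
3. c, u
4. ~c | b, u
5. b, u
Accessibility: uRu
The negation has an open branch (countermodel exists).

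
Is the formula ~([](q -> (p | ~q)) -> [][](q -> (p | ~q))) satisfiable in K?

Satisfiable

1. ~([](q -> (p | ~q)) -> [][](q -> (p | ~q))), u
2. [](q -> (p | ~q)), u   [~->-rule on 1]
3. ~[][](q -> (p | ~q)), u   [~->-rule on 1]
4. ~[](q -> (p | ~q)), v   [~[]-rule on 3: fresh world v, uRv]
5. q -> (p | ~q), v   [[]-rule on 2 via uRv]
6. p | ~q, v   [->-rule on 5 (branches; this branch)]
7. ~q, v   [|-rule on 6 (branches; this branch)]
8. ~(q -> (p | ~q)), w   [~[]-rule on 4: fresh world w, vRw]
9. q, w   [~->-rule on 8]
10. ~(p | ~q), w   [~->-rule on 8]
11. ~p, w   [~|-rule on 10]
Accessibility: uRv, vRw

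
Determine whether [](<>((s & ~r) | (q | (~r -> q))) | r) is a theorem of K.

Tableau for the negation ~[](<>((s & ~r) | (q | (~r -> q))) | r):
1. ~[](<>((s & ~r) | (q | (~r -> q))) | r), w0
2. ~(<>((s & ~r) | (q | (~r -> q))) | r), w1
3. ~<>((s & ~r) | (q | (~r -> q))), w1
4. ~r, w1
Accessibility: w0Rw1
The negation has an open branch (countermodel exists).

No, not valid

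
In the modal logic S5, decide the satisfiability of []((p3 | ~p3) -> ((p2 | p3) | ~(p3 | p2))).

1. []((p3 | ~p3) -> ((p2 | p3) | ~(p3 | p2))), u
2. (p3 | ~p3) -> ((p2 | p3) | ~(p3 | p2)), u
3. (p2 | p3) | ~(p3 | p2), u
4. ~(p3 | p2), u
5. ~p3, u
6. ~p2, u
Accessibility: uRu

Satisfiable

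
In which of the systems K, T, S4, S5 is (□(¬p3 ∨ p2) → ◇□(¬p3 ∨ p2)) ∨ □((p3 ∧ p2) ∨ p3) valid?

T, S4, S5

K-tableau for the negation ¬((□(¬p3 ∨ p2) → ◇□(¬p3 ∨ p2)) ∨ □((p3 ∧ p2) ∨ p3)):
1. ¬((□(¬p3 ∨ p2) → ◇□(¬p3 ∨ p2)) ∨ □((p3 ∧ p2) ∨ p3)), u
2. ¬(□(¬p3 ∨ p2) → ◇□(¬p3 ∨ p2)), u
3. ¬□((p3 ∧ p2) ∨ p3), u
4. □(¬p3 ∨ p2), u
5. ¬◇□(¬p3 ∨ p2), u
6. ¬((p3 ∧ p2) ∨ p3), v
7. ¬(p3 ∧ p2), v
8. ¬p3, v
9. ¬p3 ∨ p2, v
10. ¬□(¬p3 ∨ p2), v
11. ¬p2, v
12. ¬(¬p3 ∨ p2), w
13. p3, w
14. ¬p2, w
Accessibility: uRv, vRw
Complete open branch: countermodel on a K-frame, so not valid in K.
T-tableau for the negation ¬((□(¬p3 ∨ p2) → ◇□(¬p3 ∨ p2)) ∨ □((p3 ∧ p2) ∨ p3)):
1. ¬((□(¬p3 ∨ p2) → ◇□(¬p3 ∨ p2)) ∨ □((p3 ∧ p2) ∨ p3)), u
2. ¬(□(¬p3 ∨ p2) → ◇□(¬p3 ∨ p2)), u
3. ¬□((p3 ∧ p2) ∨ p3), u
4. □(¬p3 ∨ p2), u
5. ¬◇□(¬p3 ∨ p2), u
6. ¬p3 ∨ p2, u
7. ¬□(¬p3 ∨ p2), u
8. p2, u
9. ¬((p3 ∧ p2) ∨ p3), v
10. ¬(p3 ∧ p2), v
11. ¬p3, v
12. ¬p3 ∨ p2, v
13. ¬□(¬p3 ∨ p2), v
14. ¬p2, v
15. ¬(¬p3 ∨ p2), w
16. p3, w
17. ¬p2, w
18. ¬p3 ∨ p2, w
19. ¬□(¬p3 ∨ p2), w
20. p2, w
Accessibility: uRu, uRv, uRw, vRv, wRw
Branch closes: p2 and ¬p2 both at w.
Every branch closes (one shown): valid in T, hence also in S4, S5 (every theorem of T is a theorem of S4 and S5).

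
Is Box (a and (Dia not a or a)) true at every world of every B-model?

Not valid

Tableau for the negation not Box (a and (Dia not a or a)):
1. not Box (a and (Dia not a or a)), 0
2. not (a and (Dia not a or a)), 1
3. not a, 1
Accessibility: 0R0, 0R1, 1R0, 1R1
The negation has an open branch (countermodel exists).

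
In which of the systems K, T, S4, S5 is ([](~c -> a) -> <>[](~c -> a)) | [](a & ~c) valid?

T, S4, S5

K-tableau for the negation ~(([](~c -> a) -> <>[](~c -> a)) | [](a & ~c)):
1. ~(([](~c -> a) -> <>[](~c -> a)) | [](a & ~c)), w0
2. ~([](~c -> a) -> <>[](~c -> a)), w0
3. ~[](a & ~c), w0
4. [](~c -> a), w0
5. ~<>[](~c -> a), w0
6. ~(a & ~c), w1
7. ~c -> a, w1
8. ~[](~c -> a), w1
9. c, w1
10. a, w1
11. ~(~c -> a), w2
12. ~c, w2
13. ~a, w2
Accessibility: w0Rw1, w1Rw2
Complete open branch: countermodel on a K-frame, so not valid in K.
T-tableau for the negation ~(([](~c -> a) -> <>[](~c -> a)) | [](a & ~c)):
1. ~(([](~c -> a) -> <>[](~c -> a)) | [](a & ~c)), w0
2. ~([](~c -> a) -> <>[](~c -> a)), w0
3. ~[](a & ~c), w0
4. [](~c -> a), w0
5. ~<>[](~c -> a), w0
6. ~c -> a, w0
7. ~[](~c -> a), w0
8. a, w0
9. ~(a & ~c), w1
10. ~c -> a, w1
11. ~[](~c -> a), w1
12. c, w1
13. a, w1
14. ~(~c -> a), w2
15. ~c, w2
16. ~a, w2
17. ~c -> a, w2
18. ~[](~c -> a), w2
19. a, w2
Accessibility: w0Rw0, w0Rw1, w0Rw2, w1Rw1, w2Rw2
Branch closes: a and ~a both at w2.
Every branch closes (one shown): valid in T, hence also in S4, S5 (every theorem of T is a theorem of S4 and S5).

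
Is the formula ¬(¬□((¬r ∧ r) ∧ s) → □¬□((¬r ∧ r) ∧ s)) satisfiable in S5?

1. ¬(¬□((¬r ∧ r) ∧ s) → □¬□((¬r ∧ r) ∧ s)), 0
2. ¬□((¬r ∧ r) ∧ s), 0
3. ¬□¬□((¬r ∧ r) ∧ s), 0
4. ¬((¬r ∧ r) ∧ s), 1
5. ¬(¬r ∧ r), 1
6. ¬r, 1
7. □((¬r ∧ r) ∧ s), 2
8. (¬r ∧ r) ∧ s, 0
9. ¬r ∧ r, 0
10. s, 0
11. ¬r, 0
12. r, 0
Accessibility: 0R0, 0R1, 0R2, 1R0, 1R1, 1R2, 2R0, 2R1, 2R2
Branch closes: r and ¬r both at 0.
All branches of the tableau close; one closing branch shown above.

No, unsatisfiable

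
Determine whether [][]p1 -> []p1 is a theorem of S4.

Yes, valid

Tableau for the negation ~([][]p1 -> []p1):
1. ~([][]p1 -> []p1), w0
2. [][]p1, w0
3. ~[]p1, w0
4. []p1, w0
5. p1, w0
6. ~p1, w1
7. []p1, w1
8. p1, w1
Accessibility: w0Rw0, w0Rw1, w1Rw1
Branch closes: p1 and ~p1 both at w1.
Every branch of the negation's tableau closes; the branch above is one of them.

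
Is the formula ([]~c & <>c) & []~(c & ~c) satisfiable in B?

No, unsatisfiable

1. ([]~c & <>c) & []~(c & ~c), u
2. []~c & <>c, u
3. []~(c & ~c), u
4. []~c, u
5. <>c, u
6. ~(c & ~c), u
7. ~c, u
8. c, v
9. ~(c & ~c), v
10. ~c, v
Accessibility: uRu, uRv, vRu, vRv
Branch closes: c and ~c both at v.
Every branch closes; the branch above is one of them.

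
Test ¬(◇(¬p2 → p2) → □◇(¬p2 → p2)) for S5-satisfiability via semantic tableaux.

No, unsatisfiable

1. ¬(◇(¬p2 → p2) → □◇(¬p2 → p2)), 0
2. ◇(¬p2 → p2), 0
3. ¬□◇(¬p2 → p2), 0
4. ¬p2 → p2, 1
5. p2, 1
6. ¬◇(¬p2 → p2), 2
7. ¬(¬p2 → p2), 0
8. ¬p2, 0
9. ¬(¬p2 → p2), 1
10. ¬p2, 1
Accessibility: 0R0, 0R1, 0R2, 1R0, 1R1, 1R2, 2R0, 2R1, 2R2
Branch closes: p2 and ¬p2 both at 1.
All branches of the tableau close; one closing branch shown above.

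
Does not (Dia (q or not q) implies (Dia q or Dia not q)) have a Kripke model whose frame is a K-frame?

No, unsatisfiable

1. not (Dia (q or not q) implies (Dia q or Dia not q)), u
2. Dia (q or not q), u   [neg-implies-rule on 1]
3. not (Dia q or Dia not q), u   [neg-implies-rule on 1]
4. not Dia q, u   [neg-or-rule on 3]
5. not Dia not q, u   [neg-or-rule on 3]
6. q or not q, v   [Dia-rule on 2: fresh world v, uRv]
7. not q, v   [neg-Dia-rule on 4 via uRv]
8. q, v   [neg-Dia-rule on 5 via uRv]
Accessibility: uRv
Branch closes: q and not q both at v.
(One branch shown.) All branches close.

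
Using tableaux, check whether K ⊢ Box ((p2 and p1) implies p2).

Tableau for the negation not Box ((p2 and p1) implies p2):
1. not Box ((p2 and p1) implies p2), u
2. not ((p2 and p1) implies p2), v   [neg-Box-rule on 1: fresh world v, uRv]
3. p2 and p1, v   [neg-implies-rule on 2]
4. not p2, v   [neg-implies-rule on 2]
5. p2, v   [and-rule on 3]
6. p1, v   [and-rule on 3]
Accessibility: uRv
Branch closes: p2 and not p2 both at v.
Every branch of the negation's tableau closes; the branch above is one of them.

Yes, valid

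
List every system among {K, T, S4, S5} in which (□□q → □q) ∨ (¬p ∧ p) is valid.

T, S4, S5

K-tableau for the negation ¬((□□q → □q) ∨ (¬p ∧ p)):
1. ¬((□□q → □q) ∨ (¬p ∧ p)), u
2. ¬(□□q → □q), u
3. ¬(¬p ∧ p), u
4. □□q, u
5. ¬□q, u
6. ¬p, u
7. ¬q, v
8. □q, v
Accessibility: uRv
Complete open branch: countermodel on a K-frame, so not valid in K.
T-tableau for the negation ¬((□□q → □q) ∨ (¬p ∧ p)):
1. ¬((□□q → □q) ∨ (¬p ∧ p)), u
2. ¬(□□q → □q), u
3. ¬(¬p ∧ p), u
4. □□q, u
5. ¬□q, u
6. □q, u
7. q, u
8. ¬p, u
9. ¬q, v
10. □q, v
11. q, v
Accessibility: uRu, uRv, vRv
Branch closes: q and ¬q both at v.
Every branch closes (one shown): valid in T, hence also in S4, S5 (every theorem of T is a theorem of S4 and S5).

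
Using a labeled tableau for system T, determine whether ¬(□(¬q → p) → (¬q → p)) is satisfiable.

Unsatisfiable

1. ¬(□(¬q → p) → (¬q → p)), u
2. □(¬q → p), u
3. ¬(¬q → p), u
4. ¬q, u
5. ¬p, u
6. ¬q → p, u
7. p, u
Accessibility: uRu
Branch closes: p and ¬p both at u.
(One branch shown.) All branches close.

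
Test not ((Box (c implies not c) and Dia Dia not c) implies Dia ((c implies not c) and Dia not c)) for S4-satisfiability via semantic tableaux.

1. not ((Box (c implies not c) and Dia Dia not c) implies Dia ((c implies not c) and Dia not c)), 0
2. Box (c implies not c) and Dia Dia not c, 0
3. not Dia ((c implies not c) and Dia not c), 0
4. Box (c implies not c), 0
5. Dia Dia not c, 0
6. not ((c implies not c) and Dia not c), 0
7. c implies not c, 0
8. not Dia not c, 0
9. c, 0
10. not c, 0
Accessibility: 0R0
Branch closes: c and not c both at 0.
Every branch closes; the branch above is one of them.

Unsatisfiable (every branch closes)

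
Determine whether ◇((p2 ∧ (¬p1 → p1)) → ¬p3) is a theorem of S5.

Tableau for the negation ¬◇((p2 ∧ (¬p1 → p1)) → ¬p3):
1. ¬◇((p2 ∧ (¬p1 → p1)) → ¬p3), w0
2. ¬((p2 ∧ (¬p1 → p1)) → ¬p3), w0   [¬◇-rule on 1 via w0Rw0]
3. p2 ∧ (¬p1 → p1), w0   [¬→-rule on 2]
4. p3, w0   [¬→-rule on 2]
5. p2, w0   [∧-rule on 3]
6. ¬p1 → p1, w0   [∧-rule on 3]
7. p1, w0   [→-rule on 6 (branches; this branch)]
Accessibility: w0Rw0
The negation has an open branch (countermodel exists).

Not valid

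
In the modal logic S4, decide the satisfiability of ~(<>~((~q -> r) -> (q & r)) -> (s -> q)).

Satisfiable

1. ~(<>~((~q -> r) -> (q & r)) -> (s -> q)), w0
2. <>~((~q -> r) -> (q & r)), w0
3. ~(s -> q), w0
4. s, w0
5. ~q, w0
6. ~((~q -> r) -> (q & r)), w1
7. ~q -> r, w1
8. ~(q & r), w1
9. r, w1
10. ~q, w1
Accessibility: w0Rw0, w0Rw1, w1Rw1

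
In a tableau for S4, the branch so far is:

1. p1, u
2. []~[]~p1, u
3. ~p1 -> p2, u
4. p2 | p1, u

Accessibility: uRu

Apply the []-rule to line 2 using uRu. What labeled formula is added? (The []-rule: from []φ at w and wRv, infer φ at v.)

~[]~p1, u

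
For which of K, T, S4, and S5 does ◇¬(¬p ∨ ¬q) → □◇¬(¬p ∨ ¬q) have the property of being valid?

S5-tableau for the negation ¬(◇¬(¬p ∨ ¬q) → □◇¬(¬p ∨ ¬q)):
1. ¬(◇¬(¬p ∨ ¬q) → □◇¬(¬p ∨ ¬q)), w0
2. ◇¬(¬p ∨ ¬q), w0   [¬→-rule on 1]
3. ¬□◇¬(¬p ∨ ¬q), w0   [¬→-rule on 1]
4. ¬(¬p ∨ ¬q), w1   [◇-rule on 2: fresh world w1, w0Rw1]
5. p, w1   [¬∨-rule on 4]
6. q, w1   [¬∨-rule on 4]
7. ¬◇¬(¬p ∨ ¬q), w2   [¬□-rule on 3: fresh world w2, w0Rw2]
8. ¬p ∨ ¬q, w0   [¬◇-rule on 7 via w2Rw0]
9. ¬p ∨ ¬q, w1   [¬◇-rule on 7 via w2Rw1]
10. ¬p ∨ ¬q, w2   [¬◇-rule on 7 via w2Rw2]
11. ¬q, w0   [∨-rule on 8 (branches; this branch)]
12. ¬q, w1   [∨-rule on 9 (branches; this branch)]
Accessibility: w0Rw0, w0Rw1, w0Rw2, w1Rw0, w1Rw1, w1Rw2, w2Rw0, w2Rw1, w2Rw2
Branch closes: q and ¬q both at w1.
Every branch closes (one shown): valid in S5.
S4-tableau for the negation ¬(◇¬(¬p ∨ ¬q) → □◇¬(¬p ∨ ¬q)):
1. ¬(◇¬(¬p ∨ ¬q) → □◇¬(¬p ∨ ¬q)), w0
2. ◇¬(¬p ∨ ¬q), w0   [¬→-rule on 1]
3. ¬□◇¬(¬p ∨ ¬q), w0   [¬→-rule on 1]
4. ¬(¬p ∨ ¬q), w1   [◇-rule on 2: fresh world w1, w0Rw1]
5. p, w1   [¬∨-rule on 4]
6. q, w1   [¬∨-rule on 4]
7. ¬◇¬(¬p ∨ ¬q), w2   [¬□-rule on 3: fresh world w2, w0Rw2]
8. ¬p ∨ ¬q, w2   [¬◇-rule on 7 via w2Rw2]
9. ¬q, w2   [∨-rule on 8 (branches; this branch)]
Accessibility: w0Rw0, w0Rw1, w0Rw2, w1Rw1, w2Rw2
Complete open branch: countermodel on an S4-frame, so not valid in S4, nor in K, T (the same frame is also a K-frame and a T-frame).

S5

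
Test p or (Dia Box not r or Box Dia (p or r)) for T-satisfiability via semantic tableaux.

1. p or (Dia Box not r or Box Dia (p or r)), u
2. Dia Box not r or Box Dia (p or r), u
3. Box Dia (p or r), u
4. Dia (p or r), u
5. p or r, v
6. Dia (p or r), v
7. r, v
8. p or r, w
9. r, w
Accessibility: uRu, uRv, vRv, vRw, wRw

Yes, satisfiable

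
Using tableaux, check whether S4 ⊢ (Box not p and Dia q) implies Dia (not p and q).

Valid in S4

Tableau for the negation not ((Box not p and Dia q) implies Dia (not p and q)):
1. not ((Box not p and Dia q) implies Dia (not p and q)), u
2. Box not p and Dia q, u
3. not Dia (not p and q), u
4. Box not p, u
5. Dia q, u
6. not (not p and q), u
7. not p, u
8. not q, u
9. q, v
10. not (not p and q), v
11. not p, v
12. not q, v
Accessibility: uRu, uRv, vRv
Branch closes: q and not q both at v.
Every branch of the negation's tableau closes; the branch above is one of them.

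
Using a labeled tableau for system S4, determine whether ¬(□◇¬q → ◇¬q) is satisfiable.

No, unsatisfiable

1. ¬(□◇¬q → ◇¬q), u
2. □◇¬q, u
3. ¬◇¬q, u
4. ◇¬q, u
5. q, u
6. ¬q, v
7. ◇¬q, v
8. q, v
Accessibility: uRu, uRv, vRv
Branch closes: q and ¬q both at v.
(One branch shown.) All branches close.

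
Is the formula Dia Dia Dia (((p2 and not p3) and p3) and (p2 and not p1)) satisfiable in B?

Unsatisfiable

1. Dia Dia Dia (((p2 and not p3) and p3) and (p2 and not p1)), u
2. Dia Dia (((p2 and not p3) and p3) and (p2 and not p1)), v
3. Dia (((p2 and not p3) and p3) and (p2 and not p1)), w
4. ((p2 and not p3) and p3) and (p2 and not p1), x
5. (p2 and not p3) and p3, x
6. p2 and not p1, x
7. p2 and not p3, x
8. p3, x
9. p2, x
10. not p1, x
11. not p3, x
Accessibility: uRu, uRv, vRu, vRv, vRw, wRv, wRw, wRx, xRw, xRx
Branch closes: p3 and not p3 both at x.
Every branch closes; the branch above is one of them.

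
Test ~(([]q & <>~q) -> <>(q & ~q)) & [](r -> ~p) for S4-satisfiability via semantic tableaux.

1. ~(([]q & <>~q) -> <>(q & ~q)) & [](r -> ~p), 0
2. ~(([]q & <>~q) -> <>(q & ~q)), 0
3. [](r -> ~p), 0
4. []q & <>~q, 0
5. ~<>(q & ~q), 0
6. []q, 0
7. <>~q, 0
8. r -> ~p, 0
9. ~(q & ~q), 0
10. q, 0
11. ~p, 0
12. ~q, 1
13. r -> ~p, 1
14. ~(q & ~q), 1
15. q, 1
Accessibility: 0R0, 0R1, 1R1
Branch closes: q and ~q both at 1.
All branches of the tableau close; one closing branch shown above.

Unsatisfiable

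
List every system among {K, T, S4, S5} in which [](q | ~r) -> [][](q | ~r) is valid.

S4, S5

T-tableau for the negation ~([](q | ~r) -> [][](q | ~r)):
1. ~([](q | ~r) -> [][](q | ~r)), 0
2. [](q | ~r), 0   [~->-rule on 1]
3. ~[][](q | ~r), 0   [~->-rule on 1]
4. q | ~r, 0   [[]-rule on 2 via 0R0]
5. ~r, 0   [|-rule on 4 (branches; this branch)]
6. ~[](q | ~r), 1   [~[]-rule on 3: fresh world 1, 0R1]
7. q | ~r, 1   [[]-rule on 2 via 0R1]
8. ~r, 1   [|-rule on 7 (branches; this branch)]
9. ~(q | ~r), 2   [~[]-rule on 6: fresh world 2, 1R2]
10. ~q, 2   [~|-rule on 9]
11. r, 2   [~|-rule on 9]
Accessibility: 0R0, 0R1, 1R1, 1R2, 2R2
Complete open branch: countermodel on a T-frame, so not valid in T, nor in K (the same frame is also a K-frame).
S4-tableau for the negation ~([](q | ~r) -> [][](q | ~r)):
1. ~([](q | ~r) -> [][](q | ~r)), 0
2. [](q | ~r), 0   [~->-rule on 1]
3. ~[][](q | ~r), 0   [~->-rule on 1]
4. q | ~r, 0   [[]-rule on 2 via 0R0]
5. ~r, 0   [|-rule on 4 (branches; this branch)]
6. ~[](q | ~r), 1   [~[]-rule on 3: fresh world 1, 0R1]
7. q | ~r, 1   [[]-rule on 2 via 0R1]
8. ~r, 1   [|-rule on 7 (branches; this branch)]
9. ~(q | ~r), 2   [~[]-rule on 6: fresh world 2, 1R2]
10. ~q, 2   [~|-rule on 9]
11. r, 2   [~|-rule on 9]
12. q | ~r, 2   [[]-rule on 2 via 0R2]
13. ~r, 2   [|-rule on 12 (branches; this branch)]
Accessibility: 0R0, 0R1, 0R2, 1R1, 1R2, 2R2
Branch closes: r and ~r both at 2.
Every branch closes (one shown): valid in S4, hence also in S5 (every theorem of S4 is a theorem of S5).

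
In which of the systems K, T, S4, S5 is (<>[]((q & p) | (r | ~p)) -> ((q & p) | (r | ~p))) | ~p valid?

S4-tableau for the negation ~((<>[]((q & p) | (r | ~p)) -> ((q & p) | (r | ~p))) | ~p):
1. ~((<>[]((q & p) | (r | ~p)) -> ((q & p) | (r | ~p))) | ~p), 0
2. ~(<>[]((q & p) | (r | ~p)) -> ((q & p) | (r | ~p))), 0
3. p, 0
4. <>[]((q & p) | (r | ~p)), 0
5. ~((q & p) | (r | ~p)), 0
6. ~(q & p), 0
7. ~(r | ~p), 0
8. ~r, 0
9. ~q, 0
10. []((q & p) | (r | ~p)), 1
11. (q & p) | (r | ~p), 1
12. r | ~p, 1
13. ~p, 1
Accessibility: 0R0, 0R1, 1R1
Complete open branch: countermodel on an S4-frame, so not valid in S4, nor in K, T (the same frame is also a K-frame and a T-frame).
S5-tableau for the negation ~((<>[]((q & p) | (r | ~p)) -> ((q & p) | (r | ~p))) | ~p):
1. ~((<>[]((q & p) | (r | ~p)) -> ((q & p) | (r | ~p))) | ~p), 0
2. ~(<>[]((q & p) | (r | ~p)) -> ((q & p) | (r | ~p))), 0
3. p, 0
4. <>[]((q & p) | (r | ~p)), 0
5. ~((q & p) | (r | ~p)), 0
6. ~(q & p), 0
7. ~(r | ~p), 0
8. ~r, 0
9. ~q, 0
10. []((q & p) | (r | ~p)), 1
11. (q & p) | (r | ~p), 0
12. (q & p) | (r | ~p), 1
13. r | ~p, 0
14. q & p, 1
15. q, 1
16. p, 1
17. ~p, 0
Accessibility: 0R0, 0R1, 1R0, 1R1
Branch closes: p and ~p both at 0.
Every branch closes (one shown): valid in S5.

S5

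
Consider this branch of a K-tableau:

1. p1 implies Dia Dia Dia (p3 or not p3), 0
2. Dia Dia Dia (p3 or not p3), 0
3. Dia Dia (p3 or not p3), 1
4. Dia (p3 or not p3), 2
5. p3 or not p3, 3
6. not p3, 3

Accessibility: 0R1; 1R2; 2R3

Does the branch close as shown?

No world carries both an atom and its negation.

Open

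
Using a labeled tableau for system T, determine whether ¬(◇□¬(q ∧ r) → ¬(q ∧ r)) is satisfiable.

1. ¬(◇□¬(q ∧ r) → ¬(q ∧ r)), u
2. ◇□¬(q ∧ r), u
3. q ∧ r, u
4. q, u
5. r, u
6. □¬(q ∧ r), v
7. ¬(q ∧ r), v
8. ¬r, v
Accessibility: uRu, uRv, vRv

Yes, satisfiable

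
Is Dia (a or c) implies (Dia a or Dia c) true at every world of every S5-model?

Tableau for the negation not (Dia (a or c) implies (Dia a or Dia c)):
1. not (Dia (a or c) implies (Dia a or Dia c)), u
2. Dia (a or c), u   [neg-implies-rule on 1]
3. not (Dia a or Dia c), u   [neg-implies-rule on 1]
4. not Dia a, u   [neg-or-rule on 3]
5. not Dia c, u   [neg-or-rule on 3]
6. not a, u   [neg-Dia-rule on 4 via uRu]
7. not c, u   [neg-Dia-rule on 5 via uRu]
8. a or c, v   [Dia-rule on 2: fresh world v, uRv]
9. not a, v   [neg-Dia-rule on 4 via uRv]
10. not c, v   [neg-Dia-rule on 5 via uRv]
11. c, v   [or-rule on 8 (branches; this branch)]
Accessibility: uRu, uRv, vRu, vRv
Branch closes: c and not c both at v.
All branches of the negation close; one closing branch shown above.

Valid in S5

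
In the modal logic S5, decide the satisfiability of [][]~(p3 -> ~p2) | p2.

1. [][]~(p3 -> ~p2) | p2, w0
2. p2, w0
Accessibility: w0Rw0

Satisfiable (open branch found)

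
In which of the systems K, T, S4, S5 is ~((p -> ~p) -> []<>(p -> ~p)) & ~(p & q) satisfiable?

K, T, S4

S5-tableau for the formula:
1. ~((p -> ~p) -> []<>(p -> ~p)) & ~(p & q), 0
2. ~((p -> ~p) -> []<>(p -> ~p)), 0
3. ~(p & q), 0
4. p -> ~p, 0
5. ~[]<>(p -> ~p), 0
6. ~q, 0
7. ~p, 0
8. ~<>(p -> ~p), 1
9. ~(p -> ~p), 0
10. p, 0
Accessibility: 0R0, 0R1, 1R0, 1R1
Branch closes: p and ~p both at 0.
Every branch closes (one shown): unsatisfiable in S5.
S4-tableau for the formula:
1. ~((p -> ~p) -> []<>(p -> ~p)) & ~(p & q), 0
2. ~((p -> ~p) -> []<>(p -> ~p)), 0
3. ~(p & q), 0
4. p -> ~p, 0
5. ~[]<>(p -> ~p), 0
6. ~q, 0
7. ~p, 0
8. ~<>(p -> ~p), 1
9. ~(p -> ~p), 1
10. p, 1
Accessibility: 0R0, 0R1, 1R1
Complete open branch: satisfiable in S4, hence also in K, T (this S4-model is also a K-model and a T-model).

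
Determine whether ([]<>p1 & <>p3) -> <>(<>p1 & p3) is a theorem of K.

Tableau for the negation ~(([]<>p1 & <>p3) -> <>(<>p1 & p3)):
1. ~(([]<>p1 & <>p3) -> <>(<>p1 & p3)), 0
2. []<>p1 & <>p3, 0
3. ~<>(<>p1 & p3), 0
4. []<>p1, 0
5. <>p3, 0
6. p3, 1
7. ~(<>p1 & p3), 1
8. <>p1, 1
9. ~<>p1, 1
10. p1, 2
11. ~p1, 2
Accessibility: 0R1, 1R2
Branch closes: p1 and ~p1 both at 2.
Every branch of the negation's tableau closes; the branch above is one of them.

Valid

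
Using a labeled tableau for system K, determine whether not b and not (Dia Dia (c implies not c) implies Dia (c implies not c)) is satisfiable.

1. not b and not (Dia Dia (c implies not c) implies Dia (c implies not c)), 0
2. not b, 0   [and-rule on 1]
3. not (Dia Dia (c implies not c) implies Dia (c implies not c)), 0   [and-rule on 1]
4. Dia Dia (c implies not c), 0   [neg-implies-rule on 3]
5. not Dia (c implies not c), 0   [neg-implies-rule on 3]
6. Dia (c implies not c), 1   [Dia-rule on 4: fresh world 1, 0R1]
7. not (c implies not c), 1   [neg-Dia-rule on 5 via 0R1]
8. c, 1   [neg-implies-rule on 7]
9. c implies not c, 2   [Dia-rule on 6: fresh world 2, 1R2]
10. not c, 2   [implies-rule on 9 (branches; this branch)]
Accessibility: 0R1, 1R2

Satisfiable (open branch found)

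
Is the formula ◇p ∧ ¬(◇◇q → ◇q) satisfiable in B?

Yes, satisfiable

1. ◇p ∧ ¬(◇◇q → ◇q), 0
2. ◇p, 0   [∧-rule on 1]
3. ¬(◇◇q → ◇q), 0   [∧-rule on 1]
4. ◇◇q, 0   [¬→-rule on 3]
5. ¬◇q, 0   [¬→-rule on 3]
6. ¬q, 0   [¬◇-rule on 5 via 0R0]
7. p, 1   [◇-rule on 2: fresh world 1, 0R1]
8. ¬q, 1   [¬◇-rule on 5 via 0R1]
9. ◇q, 2   [◇-rule on 4: fresh world 2, 0R2]
10. ¬q, 2   [¬◇-rule on 5 via 0R2]
11. q, 3   [◇-rule on 9: fresh world 3, 2R3]
Accessibility: 0R0, 0R1, 0R2, 1R0, 1R1, 2R0, 2R2, 2R3, 3R2, 3R3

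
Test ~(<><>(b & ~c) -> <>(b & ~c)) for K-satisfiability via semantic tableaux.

1. ~(<><>(b & ~c) -> <>(b & ~c)), 0
2. <><>(b & ~c), 0   [~->-rule on 1]
3. ~<>(b & ~c), 0   [~->-rule on 1]
4. <>(b & ~c), 1   [<>-rule on 2: fresh world 1, 0R1]
5. ~(b & ~c), 1   [~<>-rule on 3 via 0R1]
6. c, 1   [~&-rule on 5 (branches; this branch)]
7. b & ~c, 2   [<>-rule on 4: fresh world 2, 1R2]
8. b, 2   [&-rule on 7]
9. ~c, 2   [&-rule on 7]
Accessibility: 0R1, 1R2

Satisfiable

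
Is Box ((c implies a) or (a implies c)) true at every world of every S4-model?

Yes, valid

Tableau for the negation not Box ((c implies a) or (a implies c)):
1. not Box ((c implies a) or (a implies c)), w0
2. not ((c implies a) or (a implies c)), w1
3. not (c implies a), w1
4. not (a implies c), w1
5. c, w1
6. not a, w1
7. a, w1
8. not c, w1
Accessibility: w0Rw0, w0Rw1, w1Rw1
Branch closes: a and not a both at w1.
All branches of the negation close; one closing branch shown above.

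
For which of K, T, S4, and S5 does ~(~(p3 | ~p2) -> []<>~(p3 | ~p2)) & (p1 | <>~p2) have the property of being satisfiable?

S4-tableau for the formula:
1. ~(~(p3 | ~p2) -> []<>~(p3 | ~p2)) & (p1 | <>~p2), u
2. ~(~(p3 | ~p2) -> []<>~(p3 | ~p2)), u
3. p1 | <>~p2, u
4. ~(p3 | ~p2), u
5. ~[]<>~(p3 | ~p2), u
6. ~p3, u
7. p2, u
8. <>~p2, u
9. ~<>~(p3 | ~p2), v
10. p3 | ~p2, v
11. ~p2, v
12. ~p2, w
Accessibility: uRu, uRv, uRw, vRv, wRw
Complete open branch: satisfiable in S4, hence also in K, T (this S4-model is also a K-model and a T-model).
S5-tableau for the formula:
1. ~(~(p3 | ~p2) -> []<>~(p3 | ~p2)) & (p1 | <>~p2), u
2. ~(~(p3 | ~p2) -> []<>~(p3 | ~p2)), u
3. p1 | <>~p2, u
4. ~(p3 | ~p2), u
5. ~[]<>~(p3 | ~p2), u
6. ~p3, u
7. p2, u
8. <>~p2, u
9. ~<>~(p3 | ~p2), v
10. p3 | ~p2, u
11. p3 | ~p2, v
12. ~p2, u
Accessibility: uRu, uRv, vRu, vRv
Branch closes: p2 and ~p2 both at u.
Every branch closes (one shown): unsatisfiable in S5.

K, T, S4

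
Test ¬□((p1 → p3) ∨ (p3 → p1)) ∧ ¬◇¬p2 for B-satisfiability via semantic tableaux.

Unsatisfiable

1. ¬□((p1 → p3) ∨ (p3 → p1)) ∧ ¬◇¬p2, u
2. ¬□((p1 → p3) ∨ (p3 → p1)), u   [∧-rule on 1]
3. ¬◇¬p2, u   [∧-rule on 1]
4. p2, u   [¬◇-rule on 3 via uRu]
5. ¬((p1 → p3) ∨ (p3 → p1)), v   [¬□-rule on 2: fresh world v, uRv]
6. ¬(p1 → p3), v   [¬∨-rule on 5]
7. ¬(p3 → p1), v   [¬∨-rule on 5]
8. p1, v   [¬→-rule on 6]
9. ¬p3, v   [¬→-rule on 6]
10. p3, v   [¬→-rule on 7]
11. ¬p1, v   [¬→-rule on 7]
Accessibility: uRu, uRv, vRu, vRv
Branch closes: p3 and ¬p3 both at v.
All branches of the tableau close; one closing branch shown above.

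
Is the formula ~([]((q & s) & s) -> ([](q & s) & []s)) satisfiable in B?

Unsatisfiable (every branch closes)

1. ~([]((q & s) & s) -> ([](q & s) & []s)), 0
2. []((q & s) & s), 0
3. ~([](q & s) & []s), 0
4. (q & s) & s, 0
5. q & s, 0
6. s, 0
7. q, 0
8. ~[](q & s), 0
9. ~(q & s), 1
10. (q & s) & s, 1
11. q & s, 1
12. s, 1
13. q, 1
14. ~s, 1
Accessibility: 0R0, 0R1, 1R0, 1R1
Branch closes: s and ~s both at 1.
Every branch closes; the branch above is one of them.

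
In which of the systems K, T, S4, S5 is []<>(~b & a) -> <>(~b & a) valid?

K-tableau for the negation ~([]<>(~b & a) -> <>(~b & a)):
1. ~([]<>(~b & a) -> <>(~b & a)), w0
2. []<>(~b & a), w0   [~->-rule on 1]
3. ~<>(~b & a), w0   [~->-rule on 1]
Complete open branch: countermodel on a K-frame, so not valid in K.
T-tableau for the negation ~([]<>(~b & a) -> <>(~b & a)):
1. ~([]<>(~b & a) -> <>(~b & a)), w0
2. []<>(~b & a), w0   [~->-rule on 1]
3. ~<>(~b & a), w0   [~->-rule on 1]
4. <>(~b & a), w0   [[]-rule on 2 via w0Rw0]
5. ~(~b & a), w0   [~<>-rule on 3 via w0Rw0]
6. ~a, w0   [~&-rule on 5 (branches; this branch)]
7. ~b & a, w1   [<>-rule on 4: fresh world w1, w0Rw1]
8. ~b, w1   [&-rule on 7]
9. a, w1   [&-rule on 7]
10. <>(~b & a), w1   [[]-rule on 2 via w0Rw1]
11. ~(~b & a), w1   [~<>-rule on 3 via w0Rw1]
12. ~a, w1   [~&-rule on 11 (branches; this branch)]
Accessibility: w0Rw0, w0Rw1, w1Rw1
Branch closes: a and ~a both at w1.
Every branch closes (one shown): valid in T, hence also in S4, S5 (every theorem of T is a theorem of S4 and S5).

T, S4, S5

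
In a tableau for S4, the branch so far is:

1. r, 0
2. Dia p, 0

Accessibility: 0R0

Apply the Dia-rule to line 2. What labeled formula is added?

a fresh world 1 with 0R1, and p at 1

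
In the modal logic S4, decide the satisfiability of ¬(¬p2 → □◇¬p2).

1. ¬(¬p2 → □◇¬p2), w0
2. ¬p2, w0
3. ¬□◇¬p2, w0
4. ¬◇¬p2, w1
5. p2, w1
Accessibility: w0Rw0, w0Rw1, w1Rw1

Satisfiable (open branch found)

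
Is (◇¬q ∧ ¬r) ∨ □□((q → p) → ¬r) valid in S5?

Not valid

Tableau for the negation ¬((◇¬q ∧ ¬r) ∨ □□((q → p) → ¬r)):
1. ¬((◇¬q ∧ ¬r) ∨ □□((q → p) → ¬r)), u
2. ¬(◇¬q ∧ ¬r), u
3. ¬□□((q → p) → ¬r), u
4. r, u
5. ¬□((q → p) → ¬r), v
6. ¬((q → p) → ¬r), w
7. q → p, w
8. r, w
9. p, w
Accessibility: uRu, uRv, uRw, vRu, vRv, vRw, wRu, wRv, wRw
The negation has an open branch (countermodel exists).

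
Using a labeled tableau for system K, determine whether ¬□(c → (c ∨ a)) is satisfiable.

1. ¬□(c → (c ∨ a)), w0
2. ¬(c → (c ∨ a)), w1
3. c, w1
4. ¬(c ∨ a), w1
5. ¬c, w1
6. ¬a, w1
Accessibility: w0Rw1
Branch closes: c and ¬c both at w1.
All branches of the tableau close; one closing branch shown above.

Unsatisfiable (every branch closes)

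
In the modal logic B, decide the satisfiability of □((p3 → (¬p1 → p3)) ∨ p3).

Satisfiable

1. □((p3 → (¬p1 → p3)) ∨ p3), 0
2. (p3 → (¬p1 → p3)) ∨ p3, 0
3. p3, 0
Accessibility: 0R0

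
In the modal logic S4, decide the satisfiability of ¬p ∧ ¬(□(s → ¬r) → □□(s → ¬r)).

Unsatisfiable

1. ¬p ∧ ¬(□(s → ¬r) → □□(s → ¬r)), 0
2. ¬p, 0   [∧-rule on 1]
3. ¬(□(s → ¬r) → □□(s → ¬r)), 0   [∧-rule on 1]
4. □(s → ¬r), 0   [¬→-rule on 3]
5. ¬□□(s → ¬r), 0   [¬→-rule on 3]
6. s → ¬r, 0   [□-rule on 4 via 0R0]
7. ¬r, 0   [→-rule on 6 (branches; this branch)]
8. ¬□(s → ¬r), 1   [¬□-rule on 5: fresh world 1, 0R1]
9. s → ¬r, 1   [□-rule on 4 via 0R1]
10. ¬r, 1   [→-rule on 9 (branches; this branch)]
11. ¬(s → ¬r), 2   [¬□-rule on 8: fresh world 2, 1R2]
12. s, 2   [¬→-rule on 11]
13. r, 2   [¬→-rule on 11]
14. s → ¬r, 2   [□-rule on 4 via 0R2]
15. ¬r, 2   [→-rule on 14 (branches; this branch)]
Accessibility: 0R0, 0R1, 0R2, 1R1, 1R2, 2R2
Branch closes: r and ¬r both at 2.
(One branch shown.) All branches close.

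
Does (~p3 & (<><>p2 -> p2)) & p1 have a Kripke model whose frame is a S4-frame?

1. (~p3 & (<><>p2 -> p2)) & p1, w0
2. ~p3 & (<><>p2 -> p2), w0
3. p1, w0
4. ~p3, w0
5. <><>p2 -> p2, w0
6. p2, w0
Accessibility: w0Rw0

Satisfiable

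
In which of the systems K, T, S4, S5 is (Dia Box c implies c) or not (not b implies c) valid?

S5

S4-tableau for the negation not ((Dia Box c implies c) or not (not b implies c)):
1. not ((Dia Box c implies c) or not (not b implies c)), w0
2. not (Dia Box c implies c), w0   [neg-or-rule on 1]
3. not b implies c, w0   [neg-or-rule on 1]
4. Dia Box c, w0   [neg-implies-rule on 2]
5. not c, w0   [neg-implies-rule on 2]
6. b, w0   [implies-rule on 3 (branches; this branch)]
7. Box c, w1   [Dia-rule on 4: fresh world w1, w0Rw1]
8. c, w1   [Box-rule on 7 via w1Rw1]
Accessibility: w0Rw0, w0Rw1, w1Rw1
Complete open branch: countermodel on an S4-frame, so not valid in S4, nor in K, T (the same frame is also a K-frame and a T-frame).
S5-tableau for the negation not ((Dia Box c implies c) or not (not b implies c)):
1. not ((Dia Box c implies c) or not (not b implies c)), w0
2. not (Dia Box c implies c), w0   [neg-or-rule on 1]
3. not b implies c, w0   [neg-or-rule on 1]
4. Dia Box c, w0   [neg-implies-rule on 2]
5. not c, w0   [neg-implies-rule on 2]
6. b, w0   [implies-rule on 3 (branches; this branch)]
7. Box c, w1   [Dia-rule on 4: fresh world w1, w0Rw1]
8. c, w0   [Box-rule on 7 via w1Rw0]
Accessibility: w0Rw0, w0Rw1, w1Rw0, w1Rw1
Branch closes: c and not c both at w0.
Every branch closes (one shown): valid in S5.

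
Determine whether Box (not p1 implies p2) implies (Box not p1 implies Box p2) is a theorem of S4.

Valid in S4

Tableau for the negation not (Box (not p1 implies p2) implies (Box not p1 implies Box p2)):
1. not (Box (not p1 implies p2) implies (Box not p1 implies Box p2)), u
2. Box (not p1 implies p2), u
3. not (Box not p1 implies Box p2), u
4. Box not p1, u
5. not Box p2, u
6. not p1 implies p2, u
7. not p1, u
8. p2, u
9. not p2, v
10. not p1 implies p2, v
11. not p1, v
12. p2, v
Accessibility: uRu, uRv, vRv
Branch closes: p2 and not p2 both at v.
Every branch of the negation's tableau closes; the branch above is one of them.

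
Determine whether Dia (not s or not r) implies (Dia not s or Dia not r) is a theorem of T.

Tableau for the negation not (Dia (not s or not r) implies (Dia not s or Dia not r)):
1. not (Dia (not s or not r) implies (Dia not s or Dia not r)), u
2. Dia (not s or not r), u
3. not (Dia not s or Dia not r), u
4. not Dia not s, u
5. not Dia not r, u
6. s, u
7. r, u
8. not s or not r, v
9. s, v
10. r, v
11. not r, v
Accessibility: uRu, uRv, vRv
Branch closes: r and not r both at v.
All branches of the negation close; one closing branch shown above.

Yes, valid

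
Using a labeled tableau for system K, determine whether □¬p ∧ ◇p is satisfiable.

Unsatisfiable

1. □¬p ∧ ◇p, 0
2. □¬p, 0
3. ◇p, 0
4. p, 1
5. ¬p, 1
Accessibility: 0R1
Branch closes: p and ¬p both at 1.
All branches of the tableau close; one closing branch shown above.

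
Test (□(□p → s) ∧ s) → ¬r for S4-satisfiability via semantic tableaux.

Satisfiable

1. (□(□p → s) ∧ s) → ¬r, 0
2. ¬r, 0   [→-rule on 1 (branches; this branch)]
Accessibility: 0R0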